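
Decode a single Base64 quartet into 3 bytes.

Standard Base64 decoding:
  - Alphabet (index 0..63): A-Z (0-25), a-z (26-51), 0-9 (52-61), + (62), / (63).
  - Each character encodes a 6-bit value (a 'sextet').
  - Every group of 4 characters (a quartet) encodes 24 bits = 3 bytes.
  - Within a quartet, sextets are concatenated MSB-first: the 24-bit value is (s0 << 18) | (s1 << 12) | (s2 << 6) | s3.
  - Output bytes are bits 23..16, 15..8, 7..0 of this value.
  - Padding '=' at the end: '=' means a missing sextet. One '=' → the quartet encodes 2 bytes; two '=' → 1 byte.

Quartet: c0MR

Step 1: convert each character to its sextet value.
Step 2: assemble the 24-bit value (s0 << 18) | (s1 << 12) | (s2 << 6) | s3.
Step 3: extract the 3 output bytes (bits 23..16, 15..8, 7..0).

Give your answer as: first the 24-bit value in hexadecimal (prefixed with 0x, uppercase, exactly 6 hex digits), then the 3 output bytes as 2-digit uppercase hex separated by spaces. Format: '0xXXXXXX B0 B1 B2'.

Sextets: c=28, 0=52, M=12, R=17
24-bit: (28<<18) | (52<<12) | (12<<6) | 17
      = 0x700000 | 0x034000 | 0x000300 | 0x000011
      = 0x734311
Bytes: (v>>16)&0xFF=73, (v>>8)&0xFF=43, v&0xFF=11

Answer: 0x734311 73 43 11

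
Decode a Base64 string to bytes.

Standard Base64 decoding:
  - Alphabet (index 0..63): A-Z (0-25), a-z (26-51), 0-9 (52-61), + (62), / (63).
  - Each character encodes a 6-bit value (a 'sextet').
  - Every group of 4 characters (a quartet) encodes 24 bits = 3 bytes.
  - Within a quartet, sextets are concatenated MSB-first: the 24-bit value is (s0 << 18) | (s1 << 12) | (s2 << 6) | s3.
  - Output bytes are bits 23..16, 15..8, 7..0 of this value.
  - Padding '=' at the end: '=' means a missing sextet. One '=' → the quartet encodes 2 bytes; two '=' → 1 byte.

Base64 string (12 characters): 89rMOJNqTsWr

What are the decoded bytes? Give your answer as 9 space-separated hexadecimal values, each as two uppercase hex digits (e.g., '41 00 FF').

Answer: F3 DA CC 38 93 6A 4E C5 AB

Derivation:
After char 0 ('8'=60): chars_in_quartet=1 acc=0x3C bytes_emitted=0
After char 1 ('9'=61): chars_in_quartet=2 acc=0xF3D bytes_emitted=0
After char 2 ('r'=43): chars_in_quartet=3 acc=0x3CF6B bytes_emitted=0
After char 3 ('M'=12): chars_in_quartet=4 acc=0xF3DACC -> emit F3 DA CC, reset; bytes_emitted=3
After char 4 ('O'=14): chars_in_quartet=1 acc=0xE bytes_emitted=3
After char 5 ('J'=9): chars_in_quartet=2 acc=0x389 bytes_emitted=3
After char 6 ('N'=13): chars_in_quartet=3 acc=0xE24D bytes_emitted=3
After char 7 ('q'=42): chars_in_quartet=4 acc=0x38936A -> emit 38 93 6A, reset; bytes_emitted=6
After char 8 ('T'=19): chars_in_quartet=1 acc=0x13 bytes_emitted=6
After char 9 ('s'=44): chars_in_quartet=2 acc=0x4EC bytes_emitted=6
After char 10 ('W'=22): chars_in_quartet=3 acc=0x13B16 bytes_emitted=6
After char 11 ('r'=43): chars_in_quartet=4 acc=0x4EC5AB -> emit 4E C5 AB, reset; bytes_emitted=9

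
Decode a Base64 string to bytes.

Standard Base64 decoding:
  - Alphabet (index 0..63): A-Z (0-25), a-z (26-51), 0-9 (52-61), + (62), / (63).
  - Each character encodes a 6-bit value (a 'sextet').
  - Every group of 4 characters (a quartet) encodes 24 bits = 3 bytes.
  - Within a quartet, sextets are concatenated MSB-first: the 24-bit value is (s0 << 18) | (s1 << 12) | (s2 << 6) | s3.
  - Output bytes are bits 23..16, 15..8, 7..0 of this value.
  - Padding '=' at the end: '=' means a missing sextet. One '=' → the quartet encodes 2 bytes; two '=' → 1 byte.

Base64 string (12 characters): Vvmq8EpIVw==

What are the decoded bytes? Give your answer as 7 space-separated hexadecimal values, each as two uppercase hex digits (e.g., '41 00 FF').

After char 0 ('V'=21): chars_in_quartet=1 acc=0x15 bytes_emitted=0
After char 1 ('v'=47): chars_in_quartet=2 acc=0x56F bytes_emitted=0
After char 2 ('m'=38): chars_in_quartet=3 acc=0x15BE6 bytes_emitted=0
After char 3 ('q'=42): chars_in_quartet=4 acc=0x56F9AA -> emit 56 F9 AA, reset; bytes_emitted=3
After char 4 ('8'=60): chars_in_quartet=1 acc=0x3C bytes_emitted=3
After char 5 ('E'=4): chars_in_quartet=2 acc=0xF04 bytes_emitted=3
After char 6 ('p'=41): chars_in_quartet=3 acc=0x3C129 bytes_emitted=3
After char 7 ('I'=8): chars_in_quartet=4 acc=0xF04A48 -> emit F0 4A 48, reset; bytes_emitted=6
After char 8 ('V'=21): chars_in_quartet=1 acc=0x15 bytes_emitted=6
After char 9 ('w'=48): chars_in_quartet=2 acc=0x570 bytes_emitted=6
Padding '==': partial quartet acc=0x570 -> emit 57; bytes_emitted=7

Answer: 56 F9 AA F0 4A 48 57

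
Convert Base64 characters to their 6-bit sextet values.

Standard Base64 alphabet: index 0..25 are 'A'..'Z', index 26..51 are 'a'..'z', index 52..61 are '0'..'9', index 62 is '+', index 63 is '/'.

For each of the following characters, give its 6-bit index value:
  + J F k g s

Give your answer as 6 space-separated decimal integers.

Answer: 62 9 5 36 32 44

Derivation:
'+': index 62
'J': A..Z range, ord('J') − ord('A') = 9
'F': A..Z range, ord('F') − ord('A') = 5
'k': a..z range, 26 + ord('k') − ord('a') = 36
'g': a..z range, 26 + ord('g') − ord('a') = 32
's': a..z range, 26 + ord('s') − ord('a') = 44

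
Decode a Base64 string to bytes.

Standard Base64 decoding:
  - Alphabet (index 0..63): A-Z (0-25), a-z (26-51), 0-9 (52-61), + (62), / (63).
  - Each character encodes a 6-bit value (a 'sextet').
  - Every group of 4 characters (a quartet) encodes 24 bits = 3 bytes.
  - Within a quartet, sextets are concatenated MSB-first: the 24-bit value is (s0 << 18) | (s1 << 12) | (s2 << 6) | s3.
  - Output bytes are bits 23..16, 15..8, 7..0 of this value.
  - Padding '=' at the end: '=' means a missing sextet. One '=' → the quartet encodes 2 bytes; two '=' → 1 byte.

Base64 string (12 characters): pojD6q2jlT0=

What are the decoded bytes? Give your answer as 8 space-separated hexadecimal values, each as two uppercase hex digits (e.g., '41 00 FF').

After char 0 ('p'=41): chars_in_quartet=1 acc=0x29 bytes_emitted=0
After char 1 ('o'=40): chars_in_quartet=2 acc=0xA68 bytes_emitted=0
After char 2 ('j'=35): chars_in_quartet=3 acc=0x29A23 bytes_emitted=0
After char 3 ('D'=3): chars_in_quartet=4 acc=0xA688C3 -> emit A6 88 C3, reset; bytes_emitted=3
After char 4 ('6'=58): chars_in_quartet=1 acc=0x3A bytes_emitted=3
After char 5 ('q'=42): chars_in_quartet=2 acc=0xEAA bytes_emitted=3
After char 6 ('2'=54): chars_in_quartet=3 acc=0x3AAB6 bytes_emitted=3
After char 7 ('j'=35): chars_in_quartet=4 acc=0xEAADA3 -> emit EA AD A3, reset; bytes_emitted=6
After char 8 ('l'=37): chars_in_quartet=1 acc=0x25 bytes_emitted=6
After char 9 ('T'=19): chars_in_quartet=2 acc=0x953 bytes_emitted=6
After char 10 ('0'=52): chars_in_quartet=3 acc=0x254F4 bytes_emitted=6
Padding '=': partial quartet acc=0x254F4 -> emit 95 3D; bytes_emitted=8

Answer: A6 88 C3 EA AD A3 95 3D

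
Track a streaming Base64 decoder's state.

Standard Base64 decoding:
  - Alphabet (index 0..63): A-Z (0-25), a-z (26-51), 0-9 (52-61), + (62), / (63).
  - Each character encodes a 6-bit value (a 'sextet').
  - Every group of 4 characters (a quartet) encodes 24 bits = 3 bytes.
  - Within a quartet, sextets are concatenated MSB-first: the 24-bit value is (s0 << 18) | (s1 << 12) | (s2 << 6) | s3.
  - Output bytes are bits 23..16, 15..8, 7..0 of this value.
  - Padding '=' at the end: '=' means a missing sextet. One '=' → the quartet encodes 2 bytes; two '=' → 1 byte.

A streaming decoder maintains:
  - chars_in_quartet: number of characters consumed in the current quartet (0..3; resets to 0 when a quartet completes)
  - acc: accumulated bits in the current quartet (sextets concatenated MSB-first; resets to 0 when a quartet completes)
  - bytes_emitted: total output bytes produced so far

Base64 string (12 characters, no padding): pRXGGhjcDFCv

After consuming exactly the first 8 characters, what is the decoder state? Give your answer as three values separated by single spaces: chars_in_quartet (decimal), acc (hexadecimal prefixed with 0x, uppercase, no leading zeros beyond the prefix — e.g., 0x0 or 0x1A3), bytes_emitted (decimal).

Answer: 0 0x0 6

Derivation:
After char 0 ('p'=41): chars_in_quartet=1 acc=0x29 bytes_emitted=0
After char 1 ('R'=17): chars_in_quartet=2 acc=0xA51 bytes_emitted=0
After char 2 ('X'=23): chars_in_quartet=3 acc=0x29457 bytes_emitted=0
After char 3 ('G'=6): chars_in_quartet=4 acc=0xA515C6 -> emit A5 15 C6, reset; bytes_emitted=3
After char 4 ('G'=6): chars_in_quartet=1 acc=0x6 bytes_emitted=3
After char 5 ('h'=33): chars_in_quartet=2 acc=0x1A1 bytes_emitted=3
After char 6 ('j'=35): chars_in_quartet=3 acc=0x6863 bytes_emitted=3
After char 7 ('c'=28): chars_in_quartet=4 acc=0x1A18DC -> emit 1A 18 DC, reset; bytes_emitted=6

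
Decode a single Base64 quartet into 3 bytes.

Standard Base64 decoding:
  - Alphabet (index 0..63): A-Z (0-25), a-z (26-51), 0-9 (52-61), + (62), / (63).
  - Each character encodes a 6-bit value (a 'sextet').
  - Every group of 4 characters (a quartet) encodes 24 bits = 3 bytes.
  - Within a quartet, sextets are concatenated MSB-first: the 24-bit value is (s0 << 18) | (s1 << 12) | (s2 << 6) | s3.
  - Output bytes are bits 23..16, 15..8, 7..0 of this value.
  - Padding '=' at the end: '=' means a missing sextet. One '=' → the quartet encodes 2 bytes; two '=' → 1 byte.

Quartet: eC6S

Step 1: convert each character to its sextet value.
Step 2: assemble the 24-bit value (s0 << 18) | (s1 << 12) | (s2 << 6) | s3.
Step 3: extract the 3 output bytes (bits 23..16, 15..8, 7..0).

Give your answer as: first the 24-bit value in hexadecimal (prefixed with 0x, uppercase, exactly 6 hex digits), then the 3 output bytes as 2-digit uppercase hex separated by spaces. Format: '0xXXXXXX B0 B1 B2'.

Answer: 0x782E92 78 2E 92

Derivation:
Sextets: e=30, C=2, 6=58, S=18
24-bit: (30<<18) | (2<<12) | (58<<6) | 18
      = 0x780000 | 0x002000 | 0x000E80 | 0x000012
      = 0x782E92
Bytes: (v>>16)&0xFF=78, (v>>8)&0xFF=2E, v&0xFF=92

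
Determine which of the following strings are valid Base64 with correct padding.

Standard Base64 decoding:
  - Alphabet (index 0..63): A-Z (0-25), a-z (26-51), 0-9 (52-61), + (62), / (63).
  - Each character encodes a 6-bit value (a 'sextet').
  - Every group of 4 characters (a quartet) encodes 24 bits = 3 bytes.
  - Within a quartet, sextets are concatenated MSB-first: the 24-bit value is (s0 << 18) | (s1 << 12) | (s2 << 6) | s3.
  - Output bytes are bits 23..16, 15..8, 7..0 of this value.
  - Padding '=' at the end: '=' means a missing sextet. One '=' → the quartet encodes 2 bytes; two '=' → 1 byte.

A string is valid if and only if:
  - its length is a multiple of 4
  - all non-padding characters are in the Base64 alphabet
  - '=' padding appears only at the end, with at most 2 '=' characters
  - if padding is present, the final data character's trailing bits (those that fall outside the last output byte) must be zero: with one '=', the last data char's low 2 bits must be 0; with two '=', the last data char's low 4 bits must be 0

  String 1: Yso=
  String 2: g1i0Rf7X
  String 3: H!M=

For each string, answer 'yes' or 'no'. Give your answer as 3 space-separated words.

String 1: 'Yso=' → valid
String 2: 'g1i0Rf7X' → valid
String 3: 'H!M=' → invalid (bad char(s): ['!'])

Answer: yes yes no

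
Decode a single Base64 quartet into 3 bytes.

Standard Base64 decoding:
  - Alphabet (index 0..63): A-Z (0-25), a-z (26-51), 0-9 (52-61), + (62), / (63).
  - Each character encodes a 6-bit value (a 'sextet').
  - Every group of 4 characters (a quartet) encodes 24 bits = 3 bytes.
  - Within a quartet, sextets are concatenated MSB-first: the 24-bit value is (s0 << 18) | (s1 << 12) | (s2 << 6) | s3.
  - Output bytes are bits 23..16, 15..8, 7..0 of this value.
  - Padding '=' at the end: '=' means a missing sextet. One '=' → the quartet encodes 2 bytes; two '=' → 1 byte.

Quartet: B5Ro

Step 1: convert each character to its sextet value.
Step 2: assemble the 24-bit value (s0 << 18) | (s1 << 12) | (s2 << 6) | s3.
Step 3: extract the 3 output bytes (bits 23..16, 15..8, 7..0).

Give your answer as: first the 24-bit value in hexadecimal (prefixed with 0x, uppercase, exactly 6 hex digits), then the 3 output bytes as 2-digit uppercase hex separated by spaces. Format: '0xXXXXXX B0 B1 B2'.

Answer: 0x079468 07 94 68

Derivation:
Sextets: B=1, 5=57, R=17, o=40
24-bit: (1<<18) | (57<<12) | (17<<6) | 40
      = 0x040000 | 0x039000 | 0x000440 | 0x000028
      = 0x079468
Bytes: (v>>16)&0xFF=07, (v>>8)&0xFF=94, v&0xFF=68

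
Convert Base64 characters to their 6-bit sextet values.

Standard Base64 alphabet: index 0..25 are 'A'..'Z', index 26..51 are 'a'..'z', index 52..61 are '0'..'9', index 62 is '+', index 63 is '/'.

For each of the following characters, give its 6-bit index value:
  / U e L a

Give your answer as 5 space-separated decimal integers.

'/': index 63
'U': A..Z range, ord('U') − ord('A') = 20
'e': a..z range, 26 + ord('e') − ord('a') = 30
'L': A..Z range, ord('L') − ord('A') = 11
'a': a..z range, 26 + ord('a') − ord('a') = 26

Answer: 63 20 30 11 26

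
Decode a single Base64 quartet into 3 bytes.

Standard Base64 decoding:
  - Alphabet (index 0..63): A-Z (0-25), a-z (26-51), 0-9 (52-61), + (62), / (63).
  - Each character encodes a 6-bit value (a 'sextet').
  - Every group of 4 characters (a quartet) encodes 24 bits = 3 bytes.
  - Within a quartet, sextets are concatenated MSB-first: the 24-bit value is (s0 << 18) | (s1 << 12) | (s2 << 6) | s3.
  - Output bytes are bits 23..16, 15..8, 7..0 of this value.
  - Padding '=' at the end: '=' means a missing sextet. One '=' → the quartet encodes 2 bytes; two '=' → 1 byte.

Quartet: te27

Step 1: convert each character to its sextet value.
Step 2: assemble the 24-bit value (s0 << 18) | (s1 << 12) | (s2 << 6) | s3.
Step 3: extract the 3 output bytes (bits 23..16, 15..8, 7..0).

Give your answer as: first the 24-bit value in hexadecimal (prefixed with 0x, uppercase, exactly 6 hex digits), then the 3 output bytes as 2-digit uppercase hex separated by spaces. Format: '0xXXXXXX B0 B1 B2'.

Sextets: t=45, e=30, 2=54, 7=59
24-bit: (45<<18) | (30<<12) | (54<<6) | 59
      = 0xB40000 | 0x01E000 | 0x000D80 | 0x00003B
      = 0xB5EDBB
Bytes: (v>>16)&0xFF=B5, (v>>8)&0xFF=ED, v&0xFF=BB

Answer: 0xB5EDBB B5 ED BB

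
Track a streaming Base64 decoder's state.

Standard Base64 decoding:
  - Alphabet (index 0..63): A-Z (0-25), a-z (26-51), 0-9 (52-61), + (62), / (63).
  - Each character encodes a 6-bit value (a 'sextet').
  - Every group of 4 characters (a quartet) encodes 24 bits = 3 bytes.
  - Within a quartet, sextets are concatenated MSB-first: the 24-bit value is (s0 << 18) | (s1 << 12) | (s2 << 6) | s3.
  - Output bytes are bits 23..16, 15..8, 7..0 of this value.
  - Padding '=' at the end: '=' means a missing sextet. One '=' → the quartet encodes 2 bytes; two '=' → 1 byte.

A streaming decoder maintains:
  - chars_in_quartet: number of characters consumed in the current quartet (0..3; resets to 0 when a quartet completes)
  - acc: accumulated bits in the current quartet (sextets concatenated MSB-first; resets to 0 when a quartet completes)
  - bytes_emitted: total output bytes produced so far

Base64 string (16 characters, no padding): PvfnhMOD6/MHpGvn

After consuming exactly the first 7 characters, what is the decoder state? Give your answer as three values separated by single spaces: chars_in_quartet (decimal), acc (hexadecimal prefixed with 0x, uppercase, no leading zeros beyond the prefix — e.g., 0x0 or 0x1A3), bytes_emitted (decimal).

After char 0 ('P'=15): chars_in_quartet=1 acc=0xF bytes_emitted=0
After char 1 ('v'=47): chars_in_quartet=2 acc=0x3EF bytes_emitted=0
After char 2 ('f'=31): chars_in_quartet=3 acc=0xFBDF bytes_emitted=0
After char 3 ('n'=39): chars_in_quartet=4 acc=0x3EF7E7 -> emit 3E F7 E7, reset; bytes_emitted=3
After char 4 ('h'=33): chars_in_quartet=1 acc=0x21 bytes_emitted=3
After char 5 ('M'=12): chars_in_quartet=2 acc=0x84C bytes_emitted=3
After char 6 ('O'=14): chars_in_quartet=3 acc=0x2130E bytes_emitted=3

Answer: 3 0x2130E 3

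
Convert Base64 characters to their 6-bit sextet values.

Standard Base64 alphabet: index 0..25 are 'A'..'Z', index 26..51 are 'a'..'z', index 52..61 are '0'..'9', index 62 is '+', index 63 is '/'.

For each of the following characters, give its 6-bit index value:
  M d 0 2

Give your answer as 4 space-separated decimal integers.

Answer: 12 29 52 54

Derivation:
'M': A..Z range, ord('M') − ord('A') = 12
'd': a..z range, 26 + ord('d') − ord('a') = 29
'0': 0..9 range, 52 + ord('0') − ord('0') = 52
'2': 0..9 range, 52 + ord('2') − ord('0') = 54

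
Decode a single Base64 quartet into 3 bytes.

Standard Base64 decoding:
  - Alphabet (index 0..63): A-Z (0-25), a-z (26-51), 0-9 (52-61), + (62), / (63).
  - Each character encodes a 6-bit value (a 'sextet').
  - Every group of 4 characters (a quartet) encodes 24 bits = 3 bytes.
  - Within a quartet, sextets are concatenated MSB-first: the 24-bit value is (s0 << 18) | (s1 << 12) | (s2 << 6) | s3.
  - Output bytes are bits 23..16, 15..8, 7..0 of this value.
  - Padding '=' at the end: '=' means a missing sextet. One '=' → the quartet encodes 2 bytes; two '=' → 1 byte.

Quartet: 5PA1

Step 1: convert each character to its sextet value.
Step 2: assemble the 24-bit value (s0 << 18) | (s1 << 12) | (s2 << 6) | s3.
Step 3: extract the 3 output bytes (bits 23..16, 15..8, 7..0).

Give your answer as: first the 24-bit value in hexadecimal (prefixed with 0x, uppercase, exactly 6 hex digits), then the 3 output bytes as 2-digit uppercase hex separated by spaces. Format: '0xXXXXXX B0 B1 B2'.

Sextets: 5=57, P=15, A=0, 1=53
24-bit: (57<<18) | (15<<12) | (0<<6) | 53
      = 0xE40000 | 0x00F000 | 0x000000 | 0x000035
      = 0xE4F035
Bytes: (v>>16)&0xFF=E4, (v>>8)&0xFF=F0, v&0xFF=35

Answer: 0xE4F035 E4 F0 35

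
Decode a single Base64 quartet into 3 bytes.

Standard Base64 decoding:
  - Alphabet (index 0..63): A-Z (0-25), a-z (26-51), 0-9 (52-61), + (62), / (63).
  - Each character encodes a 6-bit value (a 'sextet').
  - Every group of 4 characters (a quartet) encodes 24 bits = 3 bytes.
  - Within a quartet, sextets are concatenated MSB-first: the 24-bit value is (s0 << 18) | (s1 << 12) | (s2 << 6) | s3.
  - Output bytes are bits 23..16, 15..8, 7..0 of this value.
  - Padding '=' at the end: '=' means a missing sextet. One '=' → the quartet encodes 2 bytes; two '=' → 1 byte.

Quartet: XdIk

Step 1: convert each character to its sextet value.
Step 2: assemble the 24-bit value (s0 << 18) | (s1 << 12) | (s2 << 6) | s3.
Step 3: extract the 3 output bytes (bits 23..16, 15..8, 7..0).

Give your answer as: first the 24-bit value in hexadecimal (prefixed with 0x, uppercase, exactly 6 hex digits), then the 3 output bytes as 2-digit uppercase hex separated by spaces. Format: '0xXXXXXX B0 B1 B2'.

Answer: 0x5DD224 5D D2 24

Derivation:
Sextets: X=23, d=29, I=8, k=36
24-bit: (23<<18) | (29<<12) | (8<<6) | 36
      = 0x5C0000 | 0x01D000 | 0x000200 | 0x000024
      = 0x5DD224
Bytes: (v>>16)&0xFF=5D, (v>>8)&0xFF=D2, v&0xFF=24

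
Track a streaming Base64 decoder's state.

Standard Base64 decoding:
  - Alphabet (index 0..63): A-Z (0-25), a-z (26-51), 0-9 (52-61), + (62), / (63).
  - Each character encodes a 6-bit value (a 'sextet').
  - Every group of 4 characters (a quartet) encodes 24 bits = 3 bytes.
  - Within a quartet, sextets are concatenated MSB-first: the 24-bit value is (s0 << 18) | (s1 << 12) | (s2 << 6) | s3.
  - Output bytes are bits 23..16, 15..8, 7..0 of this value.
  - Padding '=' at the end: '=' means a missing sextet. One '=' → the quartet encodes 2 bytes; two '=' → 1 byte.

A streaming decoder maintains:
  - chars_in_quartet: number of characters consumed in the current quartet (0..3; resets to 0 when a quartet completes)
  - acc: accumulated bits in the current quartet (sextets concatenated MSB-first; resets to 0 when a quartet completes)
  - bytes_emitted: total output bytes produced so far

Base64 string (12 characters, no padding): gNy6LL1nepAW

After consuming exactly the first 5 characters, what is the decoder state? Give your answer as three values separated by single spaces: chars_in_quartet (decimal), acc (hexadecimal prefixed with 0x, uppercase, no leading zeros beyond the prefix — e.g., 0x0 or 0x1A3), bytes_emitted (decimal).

Answer: 1 0xB 3

Derivation:
After char 0 ('g'=32): chars_in_quartet=1 acc=0x20 bytes_emitted=0
After char 1 ('N'=13): chars_in_quartet=2 acc=0x80D bytes_emitted=0
After char 2 ('y'=50): chars_in_quartet=3 acc=0x20372 bytes_emitted=0
After char 3 ('6'=58): chars_in_quartet=4 acc=0x80DCBA -> emit 80 DC BA, reset; bytes_emitted=3
After char 4 ('L'=11): chars_in_quartet=1 acc=0xB bytes_emitted=3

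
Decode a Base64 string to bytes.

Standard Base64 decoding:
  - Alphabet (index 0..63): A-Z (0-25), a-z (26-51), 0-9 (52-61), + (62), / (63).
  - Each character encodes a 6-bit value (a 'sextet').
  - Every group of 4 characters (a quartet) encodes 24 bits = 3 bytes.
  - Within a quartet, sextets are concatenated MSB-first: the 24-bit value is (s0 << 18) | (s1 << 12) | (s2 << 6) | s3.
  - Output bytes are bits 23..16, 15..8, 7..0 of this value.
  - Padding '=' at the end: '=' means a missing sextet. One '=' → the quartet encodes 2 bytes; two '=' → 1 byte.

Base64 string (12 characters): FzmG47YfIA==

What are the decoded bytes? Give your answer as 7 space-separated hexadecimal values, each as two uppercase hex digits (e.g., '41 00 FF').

Answer: 17 39 86 E3 B6 1F 20

Derivation:
After char 0 ('F'=5): chars_in_quartet=1 acc=0x5 bytes_emitted=0
After char 1 ('z'=51): chars_in_quartet=2 acc=0x173 bytes_emitted=0
After char 2 ('m'=38): chars_in_quartet=3 acc=0x5CE6 bytes_emitted=0
After char 3 ('G'=6): chars_in_quartet=4 acc=0x173986 -> emit 17 39 86, reset; bytes_emitted=3
After char 4 ('4'=56): chars_in_quartet=1 acc=0x38 bytes_emitted=3
After char 5 ('7'=59): chars_in_quartet=2 acc=0xE3B bytes_emitted=3
After char 6 ('Y'=24): chars_in_quartet=3 acc=0x38ED8 bytes_emitted=3
After char 7 ('f'=31): chars_in_quartet=4 acc=0xE3B61F -> emit E3 B6 1F, reset; bytes_emitted=6
After char 8 ('I'=8): chars_in_quartet=1 acc=0x8 bytes_emitted=6
After char 9 ('A'=0): chars_in_quartet=2 acc=0x200 bytes_emitted=6
Padding '==': partial quartet acc=0x200 -> emit 20; bytes_emitted=7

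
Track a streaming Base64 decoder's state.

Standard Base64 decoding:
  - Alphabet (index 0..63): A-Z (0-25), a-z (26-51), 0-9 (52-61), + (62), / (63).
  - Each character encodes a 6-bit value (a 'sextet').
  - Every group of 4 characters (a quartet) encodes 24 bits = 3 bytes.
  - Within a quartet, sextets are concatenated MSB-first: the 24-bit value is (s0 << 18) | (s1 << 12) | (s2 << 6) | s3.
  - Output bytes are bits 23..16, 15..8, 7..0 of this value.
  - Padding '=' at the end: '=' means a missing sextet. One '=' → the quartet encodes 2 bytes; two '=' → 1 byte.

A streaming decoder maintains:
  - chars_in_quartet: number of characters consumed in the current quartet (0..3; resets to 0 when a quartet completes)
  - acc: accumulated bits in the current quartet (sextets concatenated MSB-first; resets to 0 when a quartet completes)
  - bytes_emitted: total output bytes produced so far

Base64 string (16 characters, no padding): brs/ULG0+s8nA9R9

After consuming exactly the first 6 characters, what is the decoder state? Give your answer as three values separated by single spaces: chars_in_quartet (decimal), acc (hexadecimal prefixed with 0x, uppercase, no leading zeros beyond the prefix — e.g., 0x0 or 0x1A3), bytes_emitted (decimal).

After char 0 ('b'=27): chars_in_quartet=1 acc=0x1B bytes_emitted=0
After char 1 ('r'=43): chars_in_quartet=2 acc=0x6EB bytes_emitted=0
After char 2 ('s'=44): chars_in_quartet=3 acc=0x1BAEC bytes_emitted=0
After char 3 ('/'=63): chars_in_quartet=4 acc=0x6EBB3F -> emit 6E BB 3F, reset; bytes_emitted=3
After char 4 ('U'=20): chars_in_quartet=1 acc=0x14 bytes_emitted=3
After char 5 ('L'=11): chars_in_quartet=2 acc=0x50B bytes_emitted=3

Answer: 2 0x50B 3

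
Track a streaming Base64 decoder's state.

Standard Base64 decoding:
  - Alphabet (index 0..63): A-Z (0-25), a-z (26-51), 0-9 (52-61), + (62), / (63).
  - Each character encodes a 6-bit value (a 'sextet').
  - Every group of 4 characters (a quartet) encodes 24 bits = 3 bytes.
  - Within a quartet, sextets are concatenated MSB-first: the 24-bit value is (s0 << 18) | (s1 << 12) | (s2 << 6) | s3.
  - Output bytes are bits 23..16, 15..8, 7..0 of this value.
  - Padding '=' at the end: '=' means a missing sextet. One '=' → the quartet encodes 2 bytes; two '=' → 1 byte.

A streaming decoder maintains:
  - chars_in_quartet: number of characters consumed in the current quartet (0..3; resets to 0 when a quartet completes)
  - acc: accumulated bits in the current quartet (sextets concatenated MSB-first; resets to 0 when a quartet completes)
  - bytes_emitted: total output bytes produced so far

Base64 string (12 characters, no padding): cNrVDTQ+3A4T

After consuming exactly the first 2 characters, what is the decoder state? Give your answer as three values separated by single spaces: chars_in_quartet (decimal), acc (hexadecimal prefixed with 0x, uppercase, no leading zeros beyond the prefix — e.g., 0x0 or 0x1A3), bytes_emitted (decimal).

Answer: 2 0x70D 0

Derivation:
After char 0 ('c'=28): chars_in_quartet=1 acc=0x1C bytes_emitted=0
After char 1 ('N'=13): chars_in_quartet=2 acc=0x70D bytes_emitted=0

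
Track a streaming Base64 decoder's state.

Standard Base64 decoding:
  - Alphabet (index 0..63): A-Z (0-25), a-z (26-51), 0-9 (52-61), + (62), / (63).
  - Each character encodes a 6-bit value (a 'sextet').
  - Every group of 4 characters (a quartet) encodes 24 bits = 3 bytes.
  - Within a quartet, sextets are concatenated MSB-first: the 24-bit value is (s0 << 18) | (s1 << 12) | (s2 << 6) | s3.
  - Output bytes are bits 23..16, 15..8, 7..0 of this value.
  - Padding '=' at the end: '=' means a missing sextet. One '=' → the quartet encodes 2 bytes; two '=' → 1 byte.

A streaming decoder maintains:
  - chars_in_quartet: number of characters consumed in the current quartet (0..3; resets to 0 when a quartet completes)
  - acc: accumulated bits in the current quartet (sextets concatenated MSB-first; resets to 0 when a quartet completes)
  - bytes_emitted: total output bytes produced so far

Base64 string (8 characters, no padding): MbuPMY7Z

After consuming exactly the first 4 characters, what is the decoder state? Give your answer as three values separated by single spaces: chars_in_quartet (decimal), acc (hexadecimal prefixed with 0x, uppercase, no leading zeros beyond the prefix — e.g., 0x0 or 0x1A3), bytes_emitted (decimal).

Answer: 0 0x0 3

Derivation:
After char 0 ('M'=12): chars_in_quartet=1 acc=0xC bytes_emitted=0
After char 1 ('b'=27): chars_in_quartet=2 acc=0x31B bytes_emitted=0
After char 2 ('u'=46): chars_in_quartet=3 acc=0xC6EE bytes_emitted=0
After char 3 ('P'=15): chars_in_quartet=4 acc=0x31BB8F -> emit 31 BB 8F, reset; bytes_emitted=3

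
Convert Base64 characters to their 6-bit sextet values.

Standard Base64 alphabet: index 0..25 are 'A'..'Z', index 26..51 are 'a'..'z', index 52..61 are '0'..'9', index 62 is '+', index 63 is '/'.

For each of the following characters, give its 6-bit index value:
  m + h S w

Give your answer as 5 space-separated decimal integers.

'm': a..z range, 26 + ord('m') − ord('a') = 38
'+': index 62
'h': a..z range, 26 + ord('h') − ord('a') = 33
'S': A..Z range, ord('S') − ord('A') = 18
'w': a..z range, 26 + ord('w') − ord('a') = 48

Answer: 38 62 33 18 48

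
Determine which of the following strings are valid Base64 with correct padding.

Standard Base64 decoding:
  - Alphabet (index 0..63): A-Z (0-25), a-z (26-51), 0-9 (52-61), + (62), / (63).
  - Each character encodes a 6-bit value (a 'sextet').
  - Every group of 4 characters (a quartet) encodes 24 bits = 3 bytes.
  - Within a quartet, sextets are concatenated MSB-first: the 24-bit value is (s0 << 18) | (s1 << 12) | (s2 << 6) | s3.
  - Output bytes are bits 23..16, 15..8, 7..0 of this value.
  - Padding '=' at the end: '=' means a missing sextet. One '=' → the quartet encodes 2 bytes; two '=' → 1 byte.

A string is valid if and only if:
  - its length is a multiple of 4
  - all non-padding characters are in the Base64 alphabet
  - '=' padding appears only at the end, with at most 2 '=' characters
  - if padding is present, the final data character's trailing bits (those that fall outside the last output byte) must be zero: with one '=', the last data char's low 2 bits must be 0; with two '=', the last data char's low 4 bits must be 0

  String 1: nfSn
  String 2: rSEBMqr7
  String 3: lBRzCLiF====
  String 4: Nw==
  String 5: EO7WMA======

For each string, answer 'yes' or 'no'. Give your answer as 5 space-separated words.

Answer: yes yes no yes no

Derivation:
String 1: 'nfSn' → valid
String 2: 'rSEBMqr7' → valid
String 3: 'lBRzCLiF====' → invalid (4 pad chars (max 2))
String 4: 'Nw==' → valid
String 5: 'EO7WMA======' → invalid (6 pad chars (max 2))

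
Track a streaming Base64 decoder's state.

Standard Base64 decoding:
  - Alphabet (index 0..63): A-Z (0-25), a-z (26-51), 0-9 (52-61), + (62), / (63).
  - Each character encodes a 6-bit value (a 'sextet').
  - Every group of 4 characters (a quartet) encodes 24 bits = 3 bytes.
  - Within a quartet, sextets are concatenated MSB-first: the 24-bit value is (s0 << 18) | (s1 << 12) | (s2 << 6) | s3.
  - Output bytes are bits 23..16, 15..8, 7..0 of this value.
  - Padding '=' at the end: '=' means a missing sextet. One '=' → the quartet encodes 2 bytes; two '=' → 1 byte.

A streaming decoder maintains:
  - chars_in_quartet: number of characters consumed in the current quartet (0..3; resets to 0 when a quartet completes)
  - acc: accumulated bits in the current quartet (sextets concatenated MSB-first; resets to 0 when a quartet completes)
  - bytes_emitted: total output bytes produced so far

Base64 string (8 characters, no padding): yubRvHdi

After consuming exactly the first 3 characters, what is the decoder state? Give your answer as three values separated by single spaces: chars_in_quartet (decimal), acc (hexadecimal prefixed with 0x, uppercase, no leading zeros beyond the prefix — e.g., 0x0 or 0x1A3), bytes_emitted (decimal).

Answer: 3 0x32B9B 0

Derivation:
After char 0 ('y'=50): chars_in_quartet=1 acc=0x32 bytes_emitted=0
After char 1 ('u'=46): chars_in_quartet=2 acc=0xCAE bytes_emitted=0
After char 2 ('b'=27): chars_in_quartet=3 acc=0x32B9B bytes_emitted=0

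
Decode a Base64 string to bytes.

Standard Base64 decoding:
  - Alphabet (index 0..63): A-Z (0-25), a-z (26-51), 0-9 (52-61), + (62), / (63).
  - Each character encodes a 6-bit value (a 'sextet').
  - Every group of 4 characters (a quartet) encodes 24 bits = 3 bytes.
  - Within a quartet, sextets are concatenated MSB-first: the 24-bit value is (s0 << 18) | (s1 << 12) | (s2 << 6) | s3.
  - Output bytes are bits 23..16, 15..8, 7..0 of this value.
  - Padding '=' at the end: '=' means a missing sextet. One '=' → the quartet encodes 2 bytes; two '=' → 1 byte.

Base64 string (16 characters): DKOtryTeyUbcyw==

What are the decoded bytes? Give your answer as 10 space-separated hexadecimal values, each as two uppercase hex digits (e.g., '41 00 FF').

After char 0 ('D'=3): chars_in_quartet=1 acc=0x3 bytes_emitted=0
After char 1 ('K'=10): chars_in_quartet=2 acc=0xCA bytes_emitted=0
After char 2 ('O'=14): chars_in_quartet=3 acc=0x328E bytes_emitted=0
After char 3 ('t'=45): chars_in_quartet=4 acc=0xCA3AD -> emit 0C A3 AD, reset; bytes_emitted=3
After char 4 ('r'=43): chars_in_quartet=1 acc=0x2B bytes_emitted=3
After char 5 ('y'=50): chars_in_quartet=2 acc=0xAF2 bytes_emitted=3
After char 6 ('T'=19): chars_in_quartet=3 acc=0x2BC93 bytes_emitted=3
After char 7 ('e'=30): chars_in_quartet=4 acc=0xAF24DE -> emit AF 24 DE, reset; bytes_emitted=6
After char 8 ('y'=50): chars_in_quartet=1 acc=0x32 bytes_emitted=6
After char 9 ('U'=20): chars_in_quartet=2 acc=0xC94 bytes_emitted=6
After char 10 ('b'=27): chars_in_quartet=3 acc=0x3251B bytes_emitted=6
After char 11 ('c'=28): chars_in_quartet=4 acc=0xC946DC -> emit C9 46 DC, reset; bytes_emitted=9
After char 12 ('y'=50): chars_in_quartet=1 acc=0x32 bytes_emitted=9
After char 13 ('w'=48): chars_in_quartet=2 acc=0xCB0 bytes_emitted=9
Padding '==': partial quartet acc=0xCB0 -> emit CB; bytes_emitted=10

Answer: 0C A3 AD AF 24 DE C9 46 DC CB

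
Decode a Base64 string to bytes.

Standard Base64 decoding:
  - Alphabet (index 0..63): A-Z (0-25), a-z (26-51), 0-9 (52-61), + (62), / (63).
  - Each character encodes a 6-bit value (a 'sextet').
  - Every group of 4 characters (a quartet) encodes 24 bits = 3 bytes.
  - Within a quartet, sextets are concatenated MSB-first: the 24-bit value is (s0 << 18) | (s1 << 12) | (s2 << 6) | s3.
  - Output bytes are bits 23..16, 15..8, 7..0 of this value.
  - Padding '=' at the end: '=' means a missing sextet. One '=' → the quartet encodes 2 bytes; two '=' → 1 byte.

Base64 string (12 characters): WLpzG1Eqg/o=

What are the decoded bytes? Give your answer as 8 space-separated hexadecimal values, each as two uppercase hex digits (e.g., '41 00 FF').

After char 0 ('W'=22): chars_in_quartet=1 acc=0x16 bytes_emitted=0
After char 1 ('L'=11): chars_in_quartet=2 acc=0x58B bytes_emitted=0
After char 2 ('p'=41): chars_in_quartet=3 acc=0x162E9 bytes_emitted=0
After char 3 ('z'=51): chars_in_quartet=4 acc=0x58BA73 -> emit 58 BA 73, reset; bytes_emitted=3
After char 4 ('G'=6): chars_in_quartet=1 acc=0x6 bytes_emitted=3
After char 5 ('1'=53): chars_in_quartet=2 acc=0x1B5 bytes_emitted=3
After char 6 ('E'=4): chars_in_quartet=3 acc=0x6D44 bytes_emitted=3
After char 7 ('q'=42): chars_in_quartet=4 acc=0x1B512A -> emit 1B 51 2A, reset; bytes_emitted=6
After char 8 ('g'=32): chars_in_quartet=1 acc=0x20 bytes_emitted=6
After char 9 ('/'=63): chars_in_quartet=2 acc=0x83F bytes_emitted=6
After char 10 ('o'=40): chars_in_quartet=3 acc=0x20FE8 bytes_emitted=6
Padding '=': partial quartet acc=0x20FE8 -> emit 83 FA; bytes_emitted=8

Answer: 58 BA 73 1B 51 2A 83 FA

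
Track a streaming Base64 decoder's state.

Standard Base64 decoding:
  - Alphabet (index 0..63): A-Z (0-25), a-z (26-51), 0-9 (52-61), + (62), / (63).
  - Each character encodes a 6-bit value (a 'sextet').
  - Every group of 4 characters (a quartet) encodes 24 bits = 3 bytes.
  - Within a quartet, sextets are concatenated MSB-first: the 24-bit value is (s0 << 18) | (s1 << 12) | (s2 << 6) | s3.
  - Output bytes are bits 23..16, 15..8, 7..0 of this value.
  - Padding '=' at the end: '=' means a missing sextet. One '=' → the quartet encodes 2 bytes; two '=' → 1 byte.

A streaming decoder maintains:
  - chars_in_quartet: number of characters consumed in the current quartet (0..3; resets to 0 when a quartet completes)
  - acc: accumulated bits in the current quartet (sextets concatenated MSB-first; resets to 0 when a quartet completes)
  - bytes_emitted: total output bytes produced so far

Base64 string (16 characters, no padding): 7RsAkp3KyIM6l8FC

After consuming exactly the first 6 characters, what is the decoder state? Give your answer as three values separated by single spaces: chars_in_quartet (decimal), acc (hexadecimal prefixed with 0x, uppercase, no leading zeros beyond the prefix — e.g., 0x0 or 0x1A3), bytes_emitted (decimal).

After char 0 ('7'=59): chars_in_quartet=1 acc=0x3B bytes_emitted=0
After char 1 ('R'=17): chars_in_quartet=2 acc=0xED1 bytes_emitted=0
After char 2 ('s'=44): chars_in_quartet=3 acc=0x3B46C bytes_emitted=0
After char 3 ('A'=0): chars_in_quartet=4 acc=0xED1B00 -> emit ED 1B 00, reset; bytes_emitted=3
After char 4 ('k'=36): chars_in_quartet=1 acc=0x24 bytes_emitted=3
After char 5 ('p'=41): chars_in_quartet=2 acc=0x929 bytes_emitted=3

Answer: 2 0x929 3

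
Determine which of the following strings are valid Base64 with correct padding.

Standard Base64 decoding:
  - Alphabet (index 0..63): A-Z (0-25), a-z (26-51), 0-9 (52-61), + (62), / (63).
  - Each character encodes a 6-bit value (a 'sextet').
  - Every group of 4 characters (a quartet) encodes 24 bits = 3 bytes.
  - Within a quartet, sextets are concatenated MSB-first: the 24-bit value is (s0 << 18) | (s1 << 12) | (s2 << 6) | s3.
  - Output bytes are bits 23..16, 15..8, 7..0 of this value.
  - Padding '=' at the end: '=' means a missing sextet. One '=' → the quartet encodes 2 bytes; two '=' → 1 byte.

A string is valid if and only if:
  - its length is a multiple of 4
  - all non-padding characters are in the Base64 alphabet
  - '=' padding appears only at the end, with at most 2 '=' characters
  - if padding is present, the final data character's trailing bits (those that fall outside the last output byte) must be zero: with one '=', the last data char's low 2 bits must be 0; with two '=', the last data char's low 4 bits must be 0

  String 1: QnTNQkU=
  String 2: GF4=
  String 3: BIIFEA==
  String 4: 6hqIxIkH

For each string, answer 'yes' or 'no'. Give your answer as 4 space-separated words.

String 1: 'QnTNQkU=' → valid
String 2: 'GF4=' → valid
String 3: 'BIIFEA==' → valid
String 4: '6hqIxIkH' → valid

Answer: yes yes yes yes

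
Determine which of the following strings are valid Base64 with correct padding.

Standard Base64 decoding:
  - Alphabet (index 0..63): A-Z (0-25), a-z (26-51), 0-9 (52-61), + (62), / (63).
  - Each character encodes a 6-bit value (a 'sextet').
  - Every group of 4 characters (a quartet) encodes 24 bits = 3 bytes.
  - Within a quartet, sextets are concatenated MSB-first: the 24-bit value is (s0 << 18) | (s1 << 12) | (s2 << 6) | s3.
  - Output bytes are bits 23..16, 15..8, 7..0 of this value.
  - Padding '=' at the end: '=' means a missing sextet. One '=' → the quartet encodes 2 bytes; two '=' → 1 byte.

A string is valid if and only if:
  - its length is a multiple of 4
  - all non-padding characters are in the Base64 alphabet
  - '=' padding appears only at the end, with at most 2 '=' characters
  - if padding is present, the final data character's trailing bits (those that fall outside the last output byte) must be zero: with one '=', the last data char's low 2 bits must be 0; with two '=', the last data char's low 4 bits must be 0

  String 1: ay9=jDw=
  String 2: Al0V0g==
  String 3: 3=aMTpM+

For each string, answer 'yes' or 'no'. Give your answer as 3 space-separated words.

String 1: 'ay9=jDw=' → invalid (bad char(s): ['=']; '=' in middle)
String 2: 'Al0V0g==' → valid
String 3: '3=aMTpM+' → invalid (bad char(s): ['=']; '=' in middle)

Answer: no yes no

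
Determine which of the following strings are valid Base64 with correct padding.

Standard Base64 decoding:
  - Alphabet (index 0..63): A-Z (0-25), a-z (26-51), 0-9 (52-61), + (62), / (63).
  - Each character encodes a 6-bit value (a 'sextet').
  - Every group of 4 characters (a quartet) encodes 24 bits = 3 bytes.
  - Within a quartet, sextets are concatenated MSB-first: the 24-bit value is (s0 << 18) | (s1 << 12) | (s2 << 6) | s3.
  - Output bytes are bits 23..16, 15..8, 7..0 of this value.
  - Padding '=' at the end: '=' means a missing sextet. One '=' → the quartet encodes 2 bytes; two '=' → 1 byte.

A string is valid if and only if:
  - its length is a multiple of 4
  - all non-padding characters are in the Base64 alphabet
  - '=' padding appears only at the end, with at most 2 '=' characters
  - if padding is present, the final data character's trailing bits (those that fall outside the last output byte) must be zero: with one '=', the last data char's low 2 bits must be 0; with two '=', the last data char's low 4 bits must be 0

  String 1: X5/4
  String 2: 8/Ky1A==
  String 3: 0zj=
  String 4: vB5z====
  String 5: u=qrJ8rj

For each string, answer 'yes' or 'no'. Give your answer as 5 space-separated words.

String 1: 'X5/4' → valid
String 2: '8/Ky1A==' → valid
String 3: '0zj=' → invalid (bad trailing bits)
String 4: 'vB5z====' → invalid (4 pad chars (max 2))
String 5: 'u=qrJ8rj' → invalid (bad char(s): ['=']; '=' in middle)

Answer: yes yes no no no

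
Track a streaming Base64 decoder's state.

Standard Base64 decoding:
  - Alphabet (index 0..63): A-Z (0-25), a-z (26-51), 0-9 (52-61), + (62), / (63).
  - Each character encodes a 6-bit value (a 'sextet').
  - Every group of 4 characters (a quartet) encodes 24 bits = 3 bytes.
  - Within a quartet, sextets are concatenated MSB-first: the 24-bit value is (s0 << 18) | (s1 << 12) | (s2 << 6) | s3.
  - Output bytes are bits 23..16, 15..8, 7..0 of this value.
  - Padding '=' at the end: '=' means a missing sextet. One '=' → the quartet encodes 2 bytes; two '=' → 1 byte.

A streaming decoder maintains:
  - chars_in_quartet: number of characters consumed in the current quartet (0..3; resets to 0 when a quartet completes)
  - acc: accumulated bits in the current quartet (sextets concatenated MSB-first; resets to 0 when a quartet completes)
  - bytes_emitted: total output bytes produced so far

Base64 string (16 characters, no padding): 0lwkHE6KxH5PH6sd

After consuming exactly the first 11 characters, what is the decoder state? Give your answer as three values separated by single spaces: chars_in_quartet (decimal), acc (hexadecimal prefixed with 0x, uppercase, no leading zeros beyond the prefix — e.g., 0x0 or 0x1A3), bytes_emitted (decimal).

Answer: 3 0x311F9 6

Derivation:
After char 0 ('0'=52): chars_in_quartet=1 acc=0x34 bytes_emitted=0
After char 1 ('l'=37): chars_in_quartet=2 acc=0xD25 bytes_emitted=0
After char 2 ('w'=48): chars_in_quartet=3 acc=0x34970 bytes_emitted=0
After char 3 ('k'=36): chars_in_quartet=4 acc=0xD25C24 -> emit D2 5C 24, reset; bytes_emitted=3
After char 4 ('H'=7): chars_in_quartet=1 acc=0x7 bytes_emitted=3
After char 5 ('E'=4): chars_in_quartet=2 acc=0x1C4 bytes_emitted=3
After char 6 ('6'=58): chars_in_quartet=3 acc=0x713A bytes_emitted=3
After char 7 ('K'=10): chars_in_quartet=4 acc=0x1C4E8A -> emit 1C 4E 8A, reset; bytes_emitted=6
After char 8 ('x'=49): chars_in_quartet=1 acc=0x31 bytes_emitted=6
After char 9 ('H'=7): chars_in_quartet=2 acc=0xC47 bytes_emitted=6
After char 10 ('5'=57): chars_in_quartet=3 acc=0x311F9 bytes_emitted=6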